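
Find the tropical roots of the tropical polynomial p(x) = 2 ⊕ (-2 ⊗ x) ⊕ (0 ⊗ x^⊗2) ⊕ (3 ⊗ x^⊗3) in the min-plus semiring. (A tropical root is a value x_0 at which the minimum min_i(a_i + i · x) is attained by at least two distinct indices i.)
Roots: {-3, -2, 4}

Each tropical root is a break point of the lower envelope of the lines y = a_i + i · x (there are 4 lines, with slopes 0, 1, ..., 3). Only the lines that attain the minimum somewhere contribute to roots; other lines are dominated. Here the surviving (envelope) indices are i = 3, i = 2, i = 1, i = 0.
Intersections between consecutive envelope lines give the roots: for adjacent envelope indices i < j the intersection is x = (a_i − a_j) / (j − i). Reading off the sorted break points: {-3, -2, 4}.
Verification: at each break x_0, at least two indices attain the minimum of min_i(a_i + i · x_0).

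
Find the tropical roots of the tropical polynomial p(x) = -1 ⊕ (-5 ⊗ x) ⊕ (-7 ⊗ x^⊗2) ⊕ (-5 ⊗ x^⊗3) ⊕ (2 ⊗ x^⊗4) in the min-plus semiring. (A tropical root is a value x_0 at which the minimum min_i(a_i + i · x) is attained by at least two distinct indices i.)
Roots: {-7, -2, 2, 4}

Each tropical root is a break point of the lower envelope of the lines y = a_i + i · x (there are 5 lines, with slopes 0, 1, ..., 4). Only the lines that attain the minimum somewhere contribute to roots; other lines are dominated. Here the surviving (envelope) indices are i = 4, i = 3, i = 2, i = 1, i = 0.
Intersections between consecutive envelope lines give the roots: for adjacent envelope indices i < j the intersection is x = (a_i − a_j) / (j − i). Reading off the sorted break points: {-7, -2, 2, 4}.
Verification: at each break x_0, at least two indices attain the minimum of min_i(a_i + i · x_0).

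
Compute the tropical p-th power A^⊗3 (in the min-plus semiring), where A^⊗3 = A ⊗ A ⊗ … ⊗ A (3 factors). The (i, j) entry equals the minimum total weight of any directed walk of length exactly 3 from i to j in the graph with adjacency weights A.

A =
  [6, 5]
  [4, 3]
A^⊗3 =
  [12, 11]
  [10, 9]

Each entry (A^⊗3)_ij equals the minimum over all length-3 walks i = v_0 → v_1 → … → v_3 = j of Σ_t A[v_t][v_{t+1}]. For example, for (i, j) = (0, 1) we minimise over 4 possible intermediate vertex sequences; the minimum is 11, attained along the walk 0 → 1 → 1 → 1.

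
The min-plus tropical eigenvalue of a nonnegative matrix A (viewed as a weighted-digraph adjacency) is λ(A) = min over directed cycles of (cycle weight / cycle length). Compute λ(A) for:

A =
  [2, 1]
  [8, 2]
λ(A) = 2

Enumerate directed cycles and compute their means (weight / length). Sample:
  cycle 0 → 0: weight = 2, length = 1, mean = 2/1 ≈ 2.000
  cycle 1 → 1: weight = 2, length = 1, mean = 2/1 ≈ 2.000
  cycle 0 → 1 → 0: weight = 9, length = 2, mean = 9/2 ≈ 4.500
  cycle 1 → 0 → 1: weight = 9, length = 2, mean = 9/2 ≈ 4.500
Minimum mean = 2.000, attained e.g. along the cycle 0 → 0 with weight 2 and length 1. So λ(A) = 2/1 = 2.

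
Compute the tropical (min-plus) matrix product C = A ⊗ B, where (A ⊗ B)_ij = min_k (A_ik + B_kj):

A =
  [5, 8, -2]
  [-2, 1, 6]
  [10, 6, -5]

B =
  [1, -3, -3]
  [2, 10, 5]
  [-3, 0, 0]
A ⊗ B =
  [-5, -2, -2]
  [-1, -5, -5]
  [-8, -5, -5]

Apply the min-plus product entry-by-entry:
  C[0][0] = min over k of (A[0][0] + B[0][0] = 5 + 1 = 6, A[0][1] + B[1][0] = 8 + 2 = 10, A[0][2] + B[2][0] = -2 + -3 = -5) = -5 (attained at k = 2)
  C[0][1] = min over k of (A[0][0] + B[0][1] = 5 + -3 = 2, A[0][1] + B[1][1] = 8 + 10 = 18, A[0][2] + B[2][1] = -2 + 0 = -2) = -2 (attained at k = 2)
  C[0][2] = min over k of (A[0][0] + B[0][2] = 5 + -3 = 2, A[0][1] + B[1][2] = 8 + 5 = 13, A[0][2] + B[2][2] = -2 + 0 = -2) = -2 (attained at k = 2)
  C[1][0] = min over k of (A[1][0] + B[0][0] = -2 + 1 = -1, A[1][1] + B[1][0] = 1 + 2 = 3, A[1][2] + B[2][0] = 6 + -3 = 3) = -1 (attained at k = 0)
  C[1][1] = min over k of (A[1][0] + B[0][1] = -2 + -3 = -5, A[1][1] + B[1][1] = 1 + 10 = 11, A[1][2] + B[2][1] = 6 + 0 = 6) = -5 (attained at k = 0)
  C[1][2] = min over k of (A[1][0] + B[0][2] = -2 + -3 = -5, A[1][1] + B[1][2] = 1 + 5 = 6, A[1][2] + B[2][2] = 6 + 0 = 6) = -5 (attained at k = 0)
  C[2][0] = min over k of (A[2][0] + B[0][0] = 10 + 1 = 11, A[2][1] + B[1][0] = 6 + 2 = 8, A[2][2] + B[2][0] = -5 + -3 = -8) = -8 (attained at k = 2)
  C[2][1] = min over k of (A[2][0] + B[0][1] = 10 + -3 = 7, A[2][1] + B[1][1] = 6 + 10 = 16, A[2][2] + B[2][1] = -5 + 0 = -5) = -5 (attained at k = 2)
  C[2][2] = min over k of (A[2][0] + B[0][2] = 10 + -3 = 7, A[2][1] + B[1][2] = 6 + 5 = 11, A[2][2] + B[2][2] = -5 + 0 = -5) = -5 (attained at k = 2)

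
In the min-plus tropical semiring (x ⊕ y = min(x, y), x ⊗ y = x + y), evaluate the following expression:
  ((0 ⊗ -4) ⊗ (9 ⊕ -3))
((0 ⊗ -4) ⊗ (9 ⊕ -3)) = -7

Expand innermost to outermost. Recall ⊕ takes the minimum of its arguments and ⊗ takes their sum. Working out the expression ((0 ⊗ -4) ⊗ (9 ⊕ -3)) gives -7.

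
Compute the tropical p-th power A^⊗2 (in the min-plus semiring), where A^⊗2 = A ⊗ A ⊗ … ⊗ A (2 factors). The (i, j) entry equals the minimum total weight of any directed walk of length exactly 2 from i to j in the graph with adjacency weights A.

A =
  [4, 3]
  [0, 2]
A^⊗2 =
  [3, 5]
  [2, 3]

Each entry (A^⊗2)_ij equals the minimum over all length-2 walks i = v_0 → v_1 → … → v_2 = j of Σ_t A[v_t][v_{t+1}]. For example, for (i, j) = (0, 1) we minimise over 2 possible intermediate vertex sequences; the minimum is 5, attained along the walk 0 → 1 → 1.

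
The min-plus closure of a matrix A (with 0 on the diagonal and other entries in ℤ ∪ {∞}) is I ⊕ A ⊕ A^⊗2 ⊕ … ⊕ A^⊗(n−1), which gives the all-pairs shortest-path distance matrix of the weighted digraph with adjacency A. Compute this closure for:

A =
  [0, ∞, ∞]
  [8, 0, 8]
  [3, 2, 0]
Closure =
  [0, ∞, ∞]
  [8, 0, 8]
  [3, 2, 0]

This is the Floyd-Warshall all-pairs shortest-path computation. For each intermediate vertex k = 0, 1, …, 2, update dist[i][j] ← min(dist[i][j], dist[i][k] + dist[k][j]). The final matrix gives, for each (i, j), the minimum total weight of any directed path from i to j (possibly empty when i = j).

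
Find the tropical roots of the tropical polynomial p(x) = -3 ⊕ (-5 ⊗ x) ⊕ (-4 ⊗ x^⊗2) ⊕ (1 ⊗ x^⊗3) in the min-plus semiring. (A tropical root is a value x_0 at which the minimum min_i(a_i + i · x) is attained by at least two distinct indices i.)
Roots: {-5, -1, 2}

Each tropical root is a break point of the lower envelope of the lines y = a_i + i · x (there are 4 lines, with slopes 0, 1, ..., 3). Only the lines that attain the minimum somewhere contribute to roots; other lines are dominated. Here the surviving (envelope) indices are i = 3, i = 2, i = 1, i = 0.
Intersections between consecutive envelope lines give the roots: for adjacent envelope indices i < j the intersection is x = (a_i − a_j) / (j − i). Reading off the sorted break points: {-5, -1, 2}.
Verification: at each break x_0, at least two indices attain the minimum of min_i(a_i + i · x_0).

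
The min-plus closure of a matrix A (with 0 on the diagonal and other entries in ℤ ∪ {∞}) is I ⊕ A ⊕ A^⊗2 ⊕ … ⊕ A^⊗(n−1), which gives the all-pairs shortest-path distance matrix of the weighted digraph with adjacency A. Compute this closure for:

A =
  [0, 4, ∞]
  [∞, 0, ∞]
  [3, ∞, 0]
Closure =
  [0, 4, ∞]
  [∞, 0, ∞]
  [3, 7, 0]

This is the Floyd-Warshall all-pairs shortest-path computation. For each intermediate vertex k = 0, 1, …, 2, update dist[i][j] ← min(dist[i][j], dist[i][k] + dist[k][j]). The final matrix gives, for each (i, j), the minimum total weight of any directed path from i to j (possibly empty when i = j).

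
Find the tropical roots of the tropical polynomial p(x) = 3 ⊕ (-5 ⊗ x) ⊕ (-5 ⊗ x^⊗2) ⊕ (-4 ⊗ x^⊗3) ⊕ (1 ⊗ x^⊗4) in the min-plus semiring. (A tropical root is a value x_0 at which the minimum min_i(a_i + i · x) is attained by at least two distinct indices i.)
Roots: {-5, -1, 0, 8}

Each tropical root is a break point of the lower envelope of the lines y = a_i + i · x (there are 5 lines, with slopes 0, 1, ..., 4). Only the lines that attain the minimum somewhere contribute to roots; other lines are dominated. Here the surviving (envelope) indices are i = 4, i = 3, i = 2, i = 1, i = 0.
Intersections between consecutive envelope lines give the roots: for adjacent envelope indices i < j the intersection is x = (a_i − a_j) / (j − i). Reading off the sorted break points: {-5, -1, 0, 8}.
Verification: at each break x_0, at least two indices attain the minimum of min_i(a_i + i · x_0).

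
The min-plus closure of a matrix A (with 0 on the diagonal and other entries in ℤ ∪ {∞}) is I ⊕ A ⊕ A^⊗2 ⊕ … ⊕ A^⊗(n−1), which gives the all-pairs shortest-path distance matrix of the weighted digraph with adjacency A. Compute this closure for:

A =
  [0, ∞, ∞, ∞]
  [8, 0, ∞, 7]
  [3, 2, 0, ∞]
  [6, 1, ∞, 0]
Closure =
  [0, ∞, ∞, ∞]
  [8, 0, ∞, 7]
  [3, 2, 0, 9]
  [6, 1, ∞, 0]

This is the Floyd-Warshall all-pairs shortest-path computation. For each intermediate vertex k = 0, 1, …, 3, update dist[i][j] ← min(dist[i][j], dist[i][k] + dist[k][j]). The final matrix gives, for each (i, j), the minimum total weight of any directed path from i to j (possibly empty when i = j).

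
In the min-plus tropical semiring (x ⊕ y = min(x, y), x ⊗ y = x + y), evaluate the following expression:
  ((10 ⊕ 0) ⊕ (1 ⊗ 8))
((10 ⊕ 0) ⊕ (1 ⊗ 8)) = 0

Expand innermost to outermost. Recall ⊕ takes the minimum of its arguments and ⊗ takes their sum. Working out the expression ((10 ⊕ 0) ⊕ (1 ⊗ 8)) gives 0.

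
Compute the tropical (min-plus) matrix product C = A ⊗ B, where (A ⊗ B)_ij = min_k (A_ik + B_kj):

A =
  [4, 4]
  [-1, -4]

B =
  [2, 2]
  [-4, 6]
A ⊗ B =
  [0, 6]
  [-8, 1]

Apply the min-plus product entry-by-entry:
  C[0][0] = min over k of (A[0][0] + B[0][0] = 4 + 2 = 6, A[0][1] + B[1][0] = 4 + -4 = 0) = 0 (attained at k = 1)
  C[0][1] = min over k of (A[0][0] + B[0][1] = 4 + 2 = 6, A[0][1] + B[1][1] = 4 + 6 = 10) = 6 (attained at k = 0)
  C[1][0] = min over k of (A[1][0] + B[0][0] = -1 + 2 = 1, A[1][1] + B[1][0] = -4 + -4 = -8) = -8 (attained at k = 1)
  C[1][1] = min over k of (A[1][0] + B[0][1] = -1 + 2 = 1, A[1][1] + B[1][1] = -4 + 6 = 2) = 1 (attained at k = 0)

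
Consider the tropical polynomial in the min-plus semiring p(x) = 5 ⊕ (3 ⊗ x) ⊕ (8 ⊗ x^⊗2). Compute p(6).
p(6) = 5

A tropical monomial a ⊗ x^⊗i evaluates to a + i · x. Evaluating each term at x = 6:
  Term 0 contributes 5 + 0 · 6 = 5
  Term 1 contributes 3 + 1 · 6 = 9
  Term 2 contributes 8 + 2 · 6 = 20
p(6) = ⊕ of these = min[5, 9, 20] = 5.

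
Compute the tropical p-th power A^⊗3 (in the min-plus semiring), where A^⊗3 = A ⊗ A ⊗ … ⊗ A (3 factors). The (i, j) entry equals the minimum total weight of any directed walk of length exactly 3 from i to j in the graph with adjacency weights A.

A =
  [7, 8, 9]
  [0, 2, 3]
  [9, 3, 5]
A^⊗3 =
  [10, 12, 13]
  [4, 6, 7]
  [5, 7, 8]

Each entry (A^⊗3)_ij equals the minimum over all length-3 walks i = v_0 → v_1 → … → v_3 = j of Σ_t A[v_t][v_{t+1}]. For example, for (i, j) = (0, 2) we minimise over 9 possible intermediate vertex sequences; the minimum is 13, attained along the walk 0 → 1 → 1 → 2.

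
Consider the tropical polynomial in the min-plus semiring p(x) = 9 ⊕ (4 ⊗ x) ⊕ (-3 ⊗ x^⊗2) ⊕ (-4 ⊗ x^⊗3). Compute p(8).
p(8) = 9

A tropical monomial a ⊗ x^⊗i evaluates to a + i · x. Evaluating each term at x = 8:
  Term 0 contributes 9 + 0 · 8 = 9
  Term 1 contributes 4 + 1 · 8 = 12
  Term 2 contributes -3 + 2 · 8 = 13
  Term 3 contributes -4 + 3 · 8 = 20
p(8) = ⊕ of these = min[9, 12, 13, 20] = 9.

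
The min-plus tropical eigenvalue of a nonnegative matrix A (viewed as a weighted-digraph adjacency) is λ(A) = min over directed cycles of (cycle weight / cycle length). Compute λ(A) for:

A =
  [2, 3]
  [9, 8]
λ(A) = 2

Enumerate directed cycles and compute their means (weight / length). Sample:
  cycle 0 → 0: weight = 2, length = 1, mean = 2/1 ≈ 2.000
  cycle 1 → 1: weight = 8, length = 1, mean = 8/1 ≈ 8.000
  cycle 0 → 1 → 0: weight = 12, length = 2, mean = 12/2 ≈ 6.000
  cycle 1 → 0 → 1: weight = 12, length = 2, mean = 12/2 ≈ 6.000
Minimum mean = 2.000, attained e.g. along the cycle 0 → 0 with weight 2 and length 1. So λ(A) = 2/1 = 2.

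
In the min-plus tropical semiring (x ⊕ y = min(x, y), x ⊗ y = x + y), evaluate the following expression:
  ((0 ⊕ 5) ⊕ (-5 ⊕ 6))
((0 ⊕ 5) ⊕ (-5 ⊕ 6)) = -5

Expand innermost to outermost. Recall ⊕ takes the minimum of its arguments and ⊗ takes their sum. Working out the expression ((0 ⊕ 5) ⊕ (-5 ⊕ 6)) gives -5.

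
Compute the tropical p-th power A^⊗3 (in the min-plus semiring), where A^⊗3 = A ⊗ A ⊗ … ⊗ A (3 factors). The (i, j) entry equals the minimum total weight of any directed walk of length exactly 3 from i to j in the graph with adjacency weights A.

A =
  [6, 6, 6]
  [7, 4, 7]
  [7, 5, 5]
A^⊗3 =
  [17, 14, 16]
  [15, 12, 15]
  [16, 13, 15]

Each entry (A^⊗3)_ij equals the minimum over all length-3 walks i = v_0 → v_1 → … → v_3 = j of Σ_t A[v_t][v_{t+1}]. For example, for (i, j) = (0, 2) we minimise over 9 possible intermediate vertex sequences; the minimum is 16, attained along the walk 0 → 2 → 2 → 2.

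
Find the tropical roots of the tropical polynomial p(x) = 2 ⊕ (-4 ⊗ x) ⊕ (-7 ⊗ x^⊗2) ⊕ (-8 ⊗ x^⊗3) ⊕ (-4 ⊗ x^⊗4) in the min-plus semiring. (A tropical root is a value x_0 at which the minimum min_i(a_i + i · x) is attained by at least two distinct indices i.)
Roots: {-4, 1, 3, 6}

Each tropical root is a break point of the lower envelope of the lines y = a_i + i · x (there are 5 lines, with slopes 0, 1, ..., 4). Only the lines that attain the minimum somewhere contribute to roots; other lines are dominated. Here the surviving (envelope) indices are i = 4, i = 3, i = 2, i = 1, i = 0.
Intersections between consecutive envelope lines give the roots: for adjacent envelope indices i < j the intersection is x = (a_i − a_j) / (j − i). Reading off the sorted break points: {-4, 1, 3, 6}.
Verification: at each break x_0, at least two indices attain the minimum of min_i(a_i + i · x_0).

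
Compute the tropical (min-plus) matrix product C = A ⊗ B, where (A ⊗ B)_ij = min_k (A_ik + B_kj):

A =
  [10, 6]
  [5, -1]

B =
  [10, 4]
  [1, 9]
A ⊗ B =
  [7, 14]
  [0, 8]

Apply the min-plus product entry-by-entry:
  C[0][0] = min over k of (A[0][0] + B[0][0] = 10 + 10 = 20, A[0][1] + B[1][0] = 6 + 1 = 7) = 7 (attained at k = 1)
  C[0][1] = min over k of (A[0][0] + B[0][1] = 10 + 4 = 14, A[0][1] + B[1][1] = 6 + 9 = 15) = 14 (attained at k = 0)
  C[1][0] = min over k of (A[1][0] + B[0][0] = 5 + 10 = 15, A[1][1] + B[1][0] = -1 + 1 = 0) = 0 (attained at k = 1)
  C[1][1] = min over k of (A[1][0] + B[0][1] = 5 + 4 = 9, A[1][1] + B[1][1] = -1 + 9 = 8) = 8 (attained at k = 1)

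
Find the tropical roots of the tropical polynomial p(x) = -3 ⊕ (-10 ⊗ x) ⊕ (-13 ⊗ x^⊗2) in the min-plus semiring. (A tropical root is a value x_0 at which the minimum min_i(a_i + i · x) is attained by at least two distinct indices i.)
Roots: {3, 7}

Each tropical root is a break point of the lower envelope of the lines y = a_i + i · x (there are 3 lines, with slopes 0, 1, ..., 2). Only the lines that attain the minimum somewhere contribute to roots; other lines are dominated. Here the surviving (envelope) indices are i = 2, i = 1, i = 0.
Intersections between consecutive envelope lines give the roots: for adjacent envelope indices i < j the intersection is x = (a_i − a_j) / (j − i). Reading off the sorted break points: {3, 7}.
Verification: at each break x_0, at least two indices attain the minimum of min_i(a_i + i · x_0).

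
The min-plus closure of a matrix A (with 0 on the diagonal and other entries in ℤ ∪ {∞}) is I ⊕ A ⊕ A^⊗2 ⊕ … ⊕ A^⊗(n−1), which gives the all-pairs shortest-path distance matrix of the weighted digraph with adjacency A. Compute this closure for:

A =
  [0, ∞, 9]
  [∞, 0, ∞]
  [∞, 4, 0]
Closure =
  [0, 13, 9]
  [∞, 0, ∞]
  [∞, 4, 0]

This is the Floyd-Warshall all-pairs shortest-path computation. For each intermediate vertex k = 0, 1, …, 2, update dist[i][j] ← min(dist[i][j], dist[i][k] + dist[k][j]). The final matrix gives, for each (i, j), the minimum total weight of any directed path from i to j (possibly empty when i = j).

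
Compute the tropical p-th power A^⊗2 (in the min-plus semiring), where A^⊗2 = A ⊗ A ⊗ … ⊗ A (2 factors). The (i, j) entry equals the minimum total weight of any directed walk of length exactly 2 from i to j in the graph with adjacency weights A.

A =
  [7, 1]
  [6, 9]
A^⊗2 =
  [7, 8]
  [13, 7]

Each entry (A^⊗2)_ij equals the minimum over all length-2 walks i = v_0 → v_1 → … → v_2 = j of Σ_t A[v_t][v_{t+1}]. For example, for (i, j) = (0, 1) we minimise over 2 possible intermediate vertex sequences; the minimum is 8, attained along the walk 0 → 0 → 1.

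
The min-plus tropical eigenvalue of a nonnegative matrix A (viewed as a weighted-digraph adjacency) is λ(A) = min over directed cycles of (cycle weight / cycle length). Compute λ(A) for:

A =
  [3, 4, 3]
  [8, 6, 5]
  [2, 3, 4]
λ(A) = 5/2

Enumerate directed cycles and compute their means (weight / length). Sample:
  cycle 0 → 0: weight = 3, length = 1, mean = 3/1 ≈ 3.000
  cycle 1 → 1: weight = 6, length = 1, mean = 6/1 ≈ 6.000
  cycle 2 → 2: weight = 4, length = 1, mean = 4/1 ≈ 4.000
  cycle 0 → 1 → 0: weight = 12, length = 2, mean = 12/2 ≈ 6.000
  cycle 0 → 2 → 0: weight = 5, length = 2, mean = 5/2 ≈ 2.500
  cycle 1 → 0 → 1: weight = 12, length = 2, mean = 12/2 ≈ 6.000
Minimum mean = 2.500, attained e.g. along the cycle 0 → 2 → 0 with weight 5 and length 2. So λ(A) = 5/2 = 5/2.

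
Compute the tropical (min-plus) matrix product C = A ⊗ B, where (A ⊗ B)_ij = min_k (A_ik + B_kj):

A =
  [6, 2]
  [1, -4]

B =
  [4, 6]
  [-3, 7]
A ⊗ B =
  [-1, 9]
  [-7, 3]

Apply the min-plus product entry-by-entry:
  C[0][0] = min over k of (A[0][0] + B[0][0] = 6 + 4 = 10, A[0][1] + B[1][0] = 2 + -3 = -1) = -1 (attained at k = 1)
  C[0][1] = min over k of (A[0][0] + B[0][1] = 6 + 6 = 12, A[0][1] + B[1][1] = 2 + 7 = 9) = 9 (attained at k = 1)
  C[1][0] = min over k of (A[1][0] + B[0][0] = 1 + 4 = 5, A[1][1] + B[1][0] = -4 + -3 = -7) = -7 (attained at k = 1)
  C[1][1] = min over k of (A[1][0] + B[0][1] = 1 + 6 = 7, A[1][1] + B[1][1] = -4 + 7 = 3) = 3 (attained at k = 1)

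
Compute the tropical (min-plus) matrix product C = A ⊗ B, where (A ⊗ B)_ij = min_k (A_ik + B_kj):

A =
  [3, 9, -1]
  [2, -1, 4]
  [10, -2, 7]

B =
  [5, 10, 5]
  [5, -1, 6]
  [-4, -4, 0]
A ⊗ B =
  [-5, -5, -1]
  [0, -2, 4]
  [3, -3, 4]

Apply the min-plus product entry-by-entry:
  C[0][0] = min over k of (A[0][0] + B[0][0] = 3 + 5 = 8, A[0][1] + B[1][0] = 9 + 5 = 14, A[0][2] + B[2][0] = -1 + -4 = -5) = -5 (attained at k = 2)
  C[0][1] = min over k of (A[0][0] + B[0][1] = 3 + 10 = 13, A[0][1] + B[1][1] = 9 + -1 = 8, A[0][2] + B[2][1] = -1 + -4 = -5) = -5 (attained at k = 2)
  C[0][2] = min over k of (A[0][0] + B[0][2] = 3 + 5 = 8, A[0][1] + B[1][2] = 9 + 6 = 15, A[0][2] + B[2][2] = -1 + 0 = -1) = -1 (attained at k = 2)
  C[1][0] = min over k of (A[1][0] + B[0][0] = 2 + 5 = 7, A[1][1] + B[1][0] = -1 + 5 = 4, A[1][2] + B[2][0] = 4 + -4 = 0) = 0 (attained at k = 2)
  C[1][1] = min over k of (A[1][0] + B[0][1] = 2 + 10 = 12, A[1][1] + B[1][1] = -1 + -1 = -2, A[1][2] + B[2][1] = 4 + -4 = 0) = -2 (attained at k = 1)
  C[1][2] = min over k of (A[1][0] + B[0][2] = 2 + 5 = 7, A[1][1] + B[1][2] = -1 + 6 = 5, A[1][2] + B[2][2] = 4 + 0 = 4) = 4 (attained at k = 2)
  C[2][0] = min over k of (A[2][0] + B[0][0] = 10 + 5 = 15, A[2][1] + B[1][0] = -2 + 5 = 3, A[2][2] + B[2][0] = 7 + -4 = 3) = 3 (attained at k = 1)
  C[2][1] = min over k of (A[2][0] + B[0][1] = 10 + 10 = 20, A[2][1] + B[1][1] = -2 + -1 = -3, A[2][2] + B[2][1] = 7 + -4 = 3) = -3 (attained at k = 1)
  C[2][2] = min over k of (A[2][0] + B[0][2] = 10 + 5 = 15, A[2][1] + B[1][2] = -2 + 6 = 4, A[2][2] + B[2][2] = 7 + 0 = 7) = 4 (attained at k = 1)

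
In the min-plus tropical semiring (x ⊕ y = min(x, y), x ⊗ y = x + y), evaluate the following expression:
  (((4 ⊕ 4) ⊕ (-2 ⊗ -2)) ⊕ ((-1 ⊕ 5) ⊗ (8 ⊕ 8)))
(((4 ⊕ 4) ⊕ (-2 ⊗ -2)) ⊕ ((-1 ⊕ 5) ⊗ (8 ⊕ 8))) = -4

Expand innermost to outermost. Recall ⊕ takes the minimum of its arguments and ⊗ takes their sum. Working out the expression (((4 ⊕ 4) ⊕ (-2 ⊗ -2)) ⊕ ((-1 ⊕ 5) ⊗ (8 ⊕ 8))) gives -4.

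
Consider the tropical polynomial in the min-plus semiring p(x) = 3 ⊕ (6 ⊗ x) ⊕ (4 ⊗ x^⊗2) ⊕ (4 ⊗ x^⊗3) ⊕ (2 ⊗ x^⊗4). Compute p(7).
p(7) = 3

A tropical monomial a ⊗ x^⊗i evaluates to a + i · x. Evaluating each term at x = 7:
  Term 0 contributes 3 + 0 · 7 = 3
  Term 1 contributes 6 + 1 · 7 = 13
  Term 2 contributes 4 + 2 · 7 = 18
  Term 3 contributes 4 + 3 · 7 = 25
  Term 4 contributes 2 + 4 · 7 = 30
p(7) = ⊕ of these = min[3, 13, 18, 25, 30] = 3.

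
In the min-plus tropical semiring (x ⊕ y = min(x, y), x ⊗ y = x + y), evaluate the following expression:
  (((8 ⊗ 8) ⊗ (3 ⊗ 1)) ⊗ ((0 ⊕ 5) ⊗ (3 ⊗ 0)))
(((8 ⊗ 8) ⊗ (3 ⊗ 1)) ⊗ ((0 ⊕ 5) ⊗ (3 ⊗ 0))) = 23

Expand innermost to outermost. Recall ⊕ takes the minimum of its arguments and ⊗ takes their sum. Working out the expression (((8 ⊗ 8) ⊗ (3 ⊗ 1)) ⊗ ((0 ⊕ 5) ⊗ (3 ⊗ 0))) gives 23.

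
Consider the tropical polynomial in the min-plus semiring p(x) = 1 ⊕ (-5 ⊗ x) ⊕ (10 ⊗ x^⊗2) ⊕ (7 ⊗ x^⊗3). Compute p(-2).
p(-2) = -7

A tropical monomial a ⊗ x^⊗i evaluates to a + i · x. Evaluating each term at x = -2:
  Term 0 contributes 1 + 0 · -2 = 1
  Term 1 contributes -5 + 1 · -2 = -7
  Term 2 contributes 10 + 2 · -2 = 6
  Term 3 contributes 7 + 3 · -2 = 1
p(-2) = ⊕ of these = min[1, -7, 6, 1] = -7.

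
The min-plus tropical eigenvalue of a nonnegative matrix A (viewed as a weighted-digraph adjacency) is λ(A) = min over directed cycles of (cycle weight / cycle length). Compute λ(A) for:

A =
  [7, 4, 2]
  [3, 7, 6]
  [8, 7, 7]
λ(A) = 7/2

Enumerate directed cycles and compute their means (weight / length). Sample:
  cycle 0 → 0: weight = 7, length = 1, mean = 7/1 ≈ 7.000
  cycle 1 → 1: weight = 7, length = 1, mean = 7/1 ≈ 7.000
  cycle 2 → 2: weight = 7, length = 1, mean = 7/1 ≈ 7.000
  cycle 0 → 1 → 0: weight = 7, length = 2, mean = 7/2 ≈ 3.500
  cycle 0 → 2 → 0: weight = 10, length = 2, mean = 10/2 ≈ 5.000
  cycle 1 → 0 → 1: weight = 7, length = 2, mean = 7/2 ≈ 3.500
Minimum mean = 3.500, attained e.g. along the cycle 0 → 1 → 0 with weight 7 and length 2. So λ(A) = 7/2 = 7/2.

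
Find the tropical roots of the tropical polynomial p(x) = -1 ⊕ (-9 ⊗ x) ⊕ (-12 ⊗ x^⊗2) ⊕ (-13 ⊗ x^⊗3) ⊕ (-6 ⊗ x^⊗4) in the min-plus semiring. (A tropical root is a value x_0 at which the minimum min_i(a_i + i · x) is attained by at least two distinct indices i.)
Roots: {-7, 1, 3, 8}

Each tropical root is a break point of the lower envelope of the lines y = a_i + i · x (there are 5 lines, with slopes 0, 1, ..., 4). Only the lines that attain the minimum somewhere contribute to roots; other lines are dominated. Here the surviving (envelope) indices are i = 4, i = 3, i = 2, i = 1, i = 0.
Intersections between consecutive envelope lines give the roots: for adjacent envelope indices i < j the intersection is x = (a_i − a_j) / (j − i). Reading off the sorted break points: {-7, 1, 3, 8}.
Verification: at each break x_0, at least two indices attain the minimum of min_i(a_i + i · x_0).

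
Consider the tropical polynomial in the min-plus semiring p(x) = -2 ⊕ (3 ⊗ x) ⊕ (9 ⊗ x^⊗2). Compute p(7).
p(7) = -2

A tropical monomial a ⊗ x^⊗i evaluates to a + i · x. Evaluating each term at x = 7:
  Term 0 contributes -2 + 0 · 7 = -2
  Term 1 contributes 3 + 1 · 7 = 10
  Term 2 contributes 9 + 2 · 7 = 23
p(7) = ⊕ of these = min[-2, 10, 23] = -2.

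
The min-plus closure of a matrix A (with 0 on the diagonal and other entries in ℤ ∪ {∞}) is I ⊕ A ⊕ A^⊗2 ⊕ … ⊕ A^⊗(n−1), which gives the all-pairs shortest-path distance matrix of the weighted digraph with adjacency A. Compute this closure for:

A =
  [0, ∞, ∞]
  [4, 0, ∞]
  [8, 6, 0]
Closure =
  [0, ∞, ∞]
  [4, 0, ∞]
  [8, 6, 0]

This is the Floyd-Warshall all-pairs shortest-path computation. For each intermediate vertex k = 0, 1, …, 2, update dist[i][j] ← min(dist[i][j], dist[i][k] + dist[k][j]). The final matrix gives, for each (i, j), the minimum total weight of any directed path from i to j (possibly empty when i = j).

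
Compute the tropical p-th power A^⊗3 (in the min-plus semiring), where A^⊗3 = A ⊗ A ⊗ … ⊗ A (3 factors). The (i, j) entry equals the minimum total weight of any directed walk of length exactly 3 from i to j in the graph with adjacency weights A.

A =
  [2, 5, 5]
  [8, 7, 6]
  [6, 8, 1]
A^⊗3 =
  [6, 9, 7]
  [12, 15, 8]
  [8, 10, 3]

Each entry (A^⊗3)_ij equals the minimum over all length-3 walks i = v_0 → v_1 → … → v_3 = j of Σ_t A[v_t][v_{t+1}]. For example, for (i, j) = (0, 2) we minimise over 9 possible intermediate vertex sequences; the minimum is 7, attained along the walk 0 → 2 → 2 → 2.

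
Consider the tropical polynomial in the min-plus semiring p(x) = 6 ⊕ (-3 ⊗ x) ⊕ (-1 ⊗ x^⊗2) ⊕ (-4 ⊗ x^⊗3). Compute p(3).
p(3) = 0

A tropical monomial a ⊗ x^⊗i evaluates to a + i · x. Evaluating each term at x = 3:
  Term 0 contributes 6 + 0 · 3 = 6
  Term 1 contributes -3 + 1 · 3 = 0
  Term 2 contributes -1 + 2 · 3 = 5
  Term 3 contributes -4 + 3 · 3 = 5
p(3) = ⊕ of these = min[6, 0, 5, 5] = 0.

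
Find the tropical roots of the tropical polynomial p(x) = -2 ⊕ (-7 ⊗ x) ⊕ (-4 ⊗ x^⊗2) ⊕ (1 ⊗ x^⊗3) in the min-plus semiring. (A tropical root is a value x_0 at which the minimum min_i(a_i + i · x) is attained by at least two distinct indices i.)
Roots: {-5, -3, 5}

Each tropical root is a break point of the lower envelope of the lines y = a_i + i · x (there are 4 lines, with slopes 0, 1, ..., 3). Only the lines that attain the minimum somewhere contribute to roots; other lines are dominated. Here the surviving (envelope) indices are i = 3, i = 2, i = 1, i = 0.
Intersections between consecutive envelope lines give the roots: for adjacent envelope indices i < j the intersection is x = (a_i − a_j) / (j − i). Reading off the sorted break points: {-5, -3, 5}.
Verification: at each break x_0, at least two indices attain the minimum of min_i(a_i + i · x_0).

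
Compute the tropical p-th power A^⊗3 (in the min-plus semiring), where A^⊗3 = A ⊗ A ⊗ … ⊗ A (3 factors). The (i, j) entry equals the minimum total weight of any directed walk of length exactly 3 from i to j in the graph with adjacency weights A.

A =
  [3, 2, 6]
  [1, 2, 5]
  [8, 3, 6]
A^⊗3 =
  [5, 5, 9]
  [4, 5, 8]
  [6, 6, 10]

Each entry (A^⊗3)_ij equals the minimum over all length-3 walks i = v_0 → v_1 → … → v_3 = j of Σ_t A[v_t][v_{t+1}]. For example, for (i, j) = (0, 2) we minimise over 9 possible intermediate vertex sequences; the minimum is 9, attained along the walk 0 → 1 → 0 → 2.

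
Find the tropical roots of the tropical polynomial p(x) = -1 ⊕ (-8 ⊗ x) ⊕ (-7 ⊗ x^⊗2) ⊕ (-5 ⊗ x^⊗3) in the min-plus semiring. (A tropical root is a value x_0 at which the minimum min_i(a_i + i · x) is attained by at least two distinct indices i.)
Roots: {-2, -1, 7}

Each tropical root is a break point of the lower envelope of the lines y = a_i + i · x (there are 4 lines, with slopes 0, 1, ..., 3). Only the lines that attain the minimum somewhere contribute to roots; other lines are dominated. Here the surviving (envelope) indices are i = 3, i = 2, i = 1, i = 0.
Intersections between consecutive envelope lines give the roots: for adjacent envelope indices i < j the intersection is x = (a_i − a_j) / (j − i). Reading off the sorted break points: {-2, -1, 7}.
Verification: at each break x_0, at least two indices attain the minimum of min_i(a_i + i · x_0).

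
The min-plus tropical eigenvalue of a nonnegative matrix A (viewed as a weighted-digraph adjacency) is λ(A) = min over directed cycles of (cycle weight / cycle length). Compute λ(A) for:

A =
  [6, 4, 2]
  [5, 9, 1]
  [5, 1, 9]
λ(A) = 1

Enumerate directed cycles and compute their means (weight / length). Sample:
  cycle 0 → 0: weight = 6, length = 1, mean = 6/1 ≈ 6.000
  cycle 1 → 1: weight = 9, length = 1, mean = 9/1 ≈ 9.000
  cycle 2 → 2: weight = 9, length = 1, mean = 9/1 ≈ 9.000
  cycle 0 → 1 → 0: weight = 9, length = 2, mean = 9/2 ≈ 4.500
  cycle 0 → 2 → 0: weight = 7, length = 2, mean = 7/2 ≈ 3.500
  cycle 1 → 0 → 1: weight = 9, length = 2, mean = 9/2 ≈ 4.500
Minimum mean = 1.000, attained e.g. along the cycle 1 → 2 → 1 with weight 2 and length 2. So λ(A) = 2/2 = 1.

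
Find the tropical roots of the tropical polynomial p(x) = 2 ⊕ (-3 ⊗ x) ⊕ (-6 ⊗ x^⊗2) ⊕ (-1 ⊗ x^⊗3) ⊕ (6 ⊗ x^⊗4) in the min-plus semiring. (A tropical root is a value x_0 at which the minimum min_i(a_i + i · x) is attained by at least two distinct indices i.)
Roots: {-7, -5, 3, 5}

Each tropical root is a break point of the lower envelope of the lines y = a_i + i · x (there are 5 lines, with slopes 0, 1, ..., 4). Only the lines that attain the minimum somewhere contribute to roots; other lines are dominated. Here the surviving (envelope) indices are i = 4, i = 3, i = 2, i = 1, i = 0.
Intersections between consecutive envelope lines give the roots: for adjacent envelope indices i < j the intersection is x = (a_i − a_j) / (j − i). Reading off the sorted break points: {-7, -5, 3, 5}.
Verification: at each break x_0, at least two indices attain the minimum of min_i(a_i + i · x_0).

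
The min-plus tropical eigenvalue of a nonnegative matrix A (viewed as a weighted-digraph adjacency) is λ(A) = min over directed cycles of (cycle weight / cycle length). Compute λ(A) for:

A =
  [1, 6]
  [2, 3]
λ(A) = 1

Enumerate directed cycles and compute their means (weight / length). Sample:
  cycle 0 → 0: weight = 1, length = 1, mean = 1/1 ≈ 1.000
  cycle 1 → 1: weight = 3, length = 1, mean = 3/1 ≈ 3.000
  cycle 0 → 1 → 0: weight = 8, length = 2, mean = 8/2 ≈ 4.000
  cycle 1 → 0 → 1: weight = 8, length = 2, mean = 8/2 ≈ 4.000
Minimum mean = 1.000, attained e.g. along the cycle 0 → 0 with weight 1 and length 1. So λ(A) = 1/1 = 1.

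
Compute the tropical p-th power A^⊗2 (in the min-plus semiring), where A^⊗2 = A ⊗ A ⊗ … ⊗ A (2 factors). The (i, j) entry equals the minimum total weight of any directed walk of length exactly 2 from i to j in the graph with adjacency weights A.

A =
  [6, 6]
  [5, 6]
A^⊗2 =
  [11, 12]
  [11, 11]

Each entry (A^⊗2)_ij equals the minimum over all length-2 walks i = v_0 → v_1 → … → v_2 = j of Σ_t A[v_t][v_{t+1}]. For example, for (i, j) = (0, 1) we minimise over 2 possible intermediate vertex sequences; the minimum is 12, attained along the walk 0 → 0 → 1.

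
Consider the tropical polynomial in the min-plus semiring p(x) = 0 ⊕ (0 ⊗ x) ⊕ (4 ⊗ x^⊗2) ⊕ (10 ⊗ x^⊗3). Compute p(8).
p(8) = 0

A tropical monomial a ⊗ x^⊗i evaluates to a + i · x. Evaluating each term at x = 8:
  Term 0 contributes 0 + 0 · 8 = 0
  Term 1 contributes 0 + 1 · 8 = 8
  Term 2 contributes 4 + 2 · 8 = 20
  Term 3 contributes 10 + 3 · 8 = 34
p(8) = ⊕ of these = min[0, 8, 20, 34] = 0.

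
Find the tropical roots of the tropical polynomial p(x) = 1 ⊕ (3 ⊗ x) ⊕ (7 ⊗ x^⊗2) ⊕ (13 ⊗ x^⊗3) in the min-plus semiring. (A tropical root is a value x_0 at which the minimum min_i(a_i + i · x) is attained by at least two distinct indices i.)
Roots: {-6, -4, -2}

Each tropical root is a break point of the lower envelope of the lines y = a_i + i · x (there are 4 lines, with slopes 0, 1, ..., 3). Only the lines that attain the minimum somewhere contribute to roots; other lines are dominated. Here the surviving (envelope) indices are i = 3, i = 2, i = 1, i = 0.
Intersections between consecutive envelope lines give the roots: for adjacent envelope indices i < j the intersection is x = (a_i − a_j) / (j − i). Reading off the sorted break points: {-6, -4, -2}.
Verification: at each break x_0, at least two indices attain the minimum of min_i(a_i + i · x_0).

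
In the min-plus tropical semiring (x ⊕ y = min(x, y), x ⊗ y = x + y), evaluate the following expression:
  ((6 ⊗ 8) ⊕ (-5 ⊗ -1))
((6 ⊗ 8) ⊕ (-5 ⊗ -1)) = -6

Expand innermost to outermost. Recall ⊕ takes the minimum of its arguments and ⊗ takes their sum. Working out the expression ((6 ⊗ 8) ⊕ (-5 ⊗ -1)) gives -6.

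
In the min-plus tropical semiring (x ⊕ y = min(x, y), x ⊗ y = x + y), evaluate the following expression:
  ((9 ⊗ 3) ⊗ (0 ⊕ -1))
((9 ⊗ 3) ⊗ (0 ⊕ -1)) = 11

Expand innermost to outermost. Recall ⊕ takes the minimum of its arguments and ⊗ takes their sum. Working out the expression ((9 ⊗ 3) ⊗ (0 ⊕ -1)) gives 11.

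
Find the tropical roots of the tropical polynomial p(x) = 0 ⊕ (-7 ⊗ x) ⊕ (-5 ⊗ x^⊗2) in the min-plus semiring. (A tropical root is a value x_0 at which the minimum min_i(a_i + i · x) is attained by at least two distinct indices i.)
Roots: {-2, 7}

Each tropical root is a break point of the lower envelope of the lines y = a_i + i · x (there are 3 lines, with slopes 0, 1, ..., 2). Only the lines that attain the minimum somewhere contribute to roots; other lines are dominated. Here the surviving (envelope) indices are i = 2, i = 1, i = 0.
Intersections between consecutive envelope lines give the roots: for adjacent envelope indices i < j the intersection is x = (a_i − a_j) / (j − i). Reading off the sorted break points: {-2, 7}.
Verification: at each break x_0, at least two indices attain the minimum of min_i(a_i + i · x_0).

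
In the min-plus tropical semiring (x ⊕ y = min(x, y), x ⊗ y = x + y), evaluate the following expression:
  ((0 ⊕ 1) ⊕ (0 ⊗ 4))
((0 ⊕ 1) ⊕ (0 ⊗ 4)) = 0

Expand innermost to outermost. Recall ⊕ takes the minimum of its arguments and ⊗ takes their sum. Working out the expression ((0 ⊕ 1) ⊕ (0 ⊗ 4)) gives 0.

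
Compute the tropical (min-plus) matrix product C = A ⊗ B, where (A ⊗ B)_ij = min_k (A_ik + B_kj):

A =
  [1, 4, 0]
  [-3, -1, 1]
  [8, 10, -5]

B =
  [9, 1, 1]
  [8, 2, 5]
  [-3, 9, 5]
A ⊗ B =
  [-3, 2, 2]
  [-2, -2, -2]
  [-8, 4, 0]

Apply the min-plus product entry-by-entry:
  C[0][0] = min over k of (A[0][0] + B[0][0] = 1 + 9 = 10, A[0][1] + B[1][0] = 4 + 8 = 12, A[0][2] + B[2][0] = 0 + -3 = -3) = -3 (attained at k = 2)
  C[0][1] = min over k of (A[0][0] + B[0][1] = 1 + 1 = 2, A[0][1] + B[1][1] = 4 + 2 = 6, A[0][2] + B[2][1] = 0 + 9 = 9) = 2 (attained at k = 0)
  C[0][2] = min over k of (A[0][0] + B[0][2] = 1 + 1 = 2, A[0][1] + B[1][2] = 4 + 5 = 9, A[0][2] + B[2][2] = 0 + 5 = 5) = 2 (attained at k = 0)
  C[1][0] = min over k of (A[1][0] + B[0][0] = -3 + 9 = 6, A[1][1] + B[1][0] = -1 + 8 = 7, A[1][2] + B[2][0] = 1 + -3 = -2) = -2 (attained at k = 2)
  C[1][1] = min over k of (A[1][0] + B[0][1] = -3 + 1 = -2, A[1][1] + B[1][1] = -1 + 2 = 1, A[1][2] + B[2][1] = 1 + 9 = 10) = -2 (attained at k = 0)
  C[1][2] = min over k of (A[1][0] + B[0][2] = -3 + 1 = -2, A[1][1] + B[1][2] = -1 + 5 = 4, A[1][2] + B[2][2] = 1 + 5 = 6) = -2 (attained at k = 0)
  C[2][0] = min over k of (A[2][0] + B[0][0] = 8 + 9 = 17, A[2][1] + B[1][0] = 10 + 8 = 18, A[2][2] + B[2][0] = -5 + -3 = -8) = -8 (attained at k = 2)
  C[2][1] = min over k of (A[2][0] + B[0][1] = 8 + 1 = 9, A[2][1] + B[1][1] = 10 + 2 = 12, A[2][2] + B[2][1] = -5 + 9 = 4) = 4 (attained at k = 2)
  C[2][2] = min over k of (A[2][0] + B[0][2] = 8 + 1 = 9, A[2][1] + B[1][2] = 10 + 5 = 15, A[2][2] + B[2][2] = -5 + 5 = 0) = 0 (attained at k = 2)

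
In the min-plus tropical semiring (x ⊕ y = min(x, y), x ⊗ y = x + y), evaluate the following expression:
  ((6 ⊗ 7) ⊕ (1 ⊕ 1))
((6 ⊗ 7) ⊕ (1 ⊕ 1)) = 1

Expand innermost to outermost. Recall ⊕ takes the minimum of its arguments and ⊗ takes their sum. Working out the expression ((6 ⊗ 7) ⊕ (1 ⊕ 1)) gives 1.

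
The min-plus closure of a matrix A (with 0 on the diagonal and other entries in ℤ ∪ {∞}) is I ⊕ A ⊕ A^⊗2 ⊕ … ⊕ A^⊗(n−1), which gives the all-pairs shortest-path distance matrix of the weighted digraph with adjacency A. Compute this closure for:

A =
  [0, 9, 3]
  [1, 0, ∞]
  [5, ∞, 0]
Closure =
  [0, 9, 3]
  [1, 0, 4]
  [5, 14, 0]

This is the Floyd-Warshall all-pairs shortest-path computation. For each intermediate vertex k = 0, 1, …, 2, update dist[i][j] ← min(dist[i][j], dist[i][k] + dist[k][j]). The final matrix gives, for each (i, j), the minimum total weight of any directed path from i to j (possibly empty when i = j).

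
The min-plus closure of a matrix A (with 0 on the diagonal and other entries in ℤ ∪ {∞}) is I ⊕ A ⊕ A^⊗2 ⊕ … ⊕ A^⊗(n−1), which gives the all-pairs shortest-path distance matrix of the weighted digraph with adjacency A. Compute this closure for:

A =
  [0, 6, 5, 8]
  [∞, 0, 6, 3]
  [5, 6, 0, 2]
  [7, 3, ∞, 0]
Closure =
  [0, 6, 5, 7]
  [10, 0, 6, 3]
  [5, 5, 0, 2]
  [7, 3, 9, 0]

This is the Floyd-Warshall all-pairs shortest-path computation. For each intermediate vertex k = 0, 1, …, 3, update dist[i][j] ← min(dist[i][j], dist[i][k] + dist[k][j]). The final matrix gives, for each (i, j), the minimum total weight of any directed path from i to j (possibly empty when i = j).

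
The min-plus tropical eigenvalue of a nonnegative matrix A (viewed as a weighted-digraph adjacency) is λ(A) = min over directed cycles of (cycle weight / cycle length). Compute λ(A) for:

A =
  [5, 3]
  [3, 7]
λ(A) = 3

Enumerate directed cycles and compute their means (weight / length). Sample:
  cycle 0 → 0: weight = 5, length = 1, mean = 5/1 ≈ 5.000
  cycle 1 → 1: weight = 7, length = 1, mean = 7/1 ≈ 7.000
  cycle 0 → 1 → 0: weight = 6, length = 2, mean = 6/2 ≈ 3.000
  cycle 1 → 0 → 1: weight = 6, length = 2, mean = 6/2 ≈ 3.000
Minimum mean = 3.000, attained e.g. along the cycle 0 → 1 → 0 with weight 6 and length 2. So λ(A) = 6/2 = 3.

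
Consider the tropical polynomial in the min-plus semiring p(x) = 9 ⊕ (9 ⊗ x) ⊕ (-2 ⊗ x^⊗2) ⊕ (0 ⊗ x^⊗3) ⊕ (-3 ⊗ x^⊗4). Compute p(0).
p(0) = -3

A tropical monomial a ⊗ x^⊗i evaluates to a + i · x. Evaluating each term at x = 0:
  Term 0 contributes 9 + 0 · 0 = 9
  Term 1 contributes 9 + 1 · 0 = 9
  Term 2 contributes -2 + 2 · 0 = -2
  Term 3 contributes 0 + 3 · 0 = 0
  Term 4 contributes -3 + 4 · 0 = -3
p(0) = ⊕ of these = min[9, 9, -2, 0, -3] = -3.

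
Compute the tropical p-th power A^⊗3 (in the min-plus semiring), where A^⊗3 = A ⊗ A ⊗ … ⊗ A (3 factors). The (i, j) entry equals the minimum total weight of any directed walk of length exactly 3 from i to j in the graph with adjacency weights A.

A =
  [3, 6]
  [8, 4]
A^⊗3 =
  [9, 12]
  [14, 12]

Each entry (A^⊗3)_ij equals the minimum over all length-3 walks i = v_0 → v_1 → … → v_3 = j of Σ_t A[v_t][v_{t+1}]. For example, for (i, j) = (0, 1) we minimise over 4 possible intermediate vertex sequences; the minimum is 12, attained along the walk 0 → 0 → 0 → 1.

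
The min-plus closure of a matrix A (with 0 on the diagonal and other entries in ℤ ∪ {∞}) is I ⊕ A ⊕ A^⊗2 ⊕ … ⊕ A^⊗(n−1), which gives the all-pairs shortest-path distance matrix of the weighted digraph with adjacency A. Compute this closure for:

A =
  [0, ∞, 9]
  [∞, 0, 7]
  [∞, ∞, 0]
Closure =
  [0, ∞, 9]
  [∞, 0, 7]
  [∞, ∞, 0]

This is the Floyd-Warshall all-pairs shortest-path computation. For each intermediate vertex k = 0, 1, …, 2, update dist[i][j] ← min(dist[i][j], dist[i][k] + dist[k][j]). The final matrix gives, for each (i, j), the minimum total weight of any directed path from i to j (possibly empty when i = j).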